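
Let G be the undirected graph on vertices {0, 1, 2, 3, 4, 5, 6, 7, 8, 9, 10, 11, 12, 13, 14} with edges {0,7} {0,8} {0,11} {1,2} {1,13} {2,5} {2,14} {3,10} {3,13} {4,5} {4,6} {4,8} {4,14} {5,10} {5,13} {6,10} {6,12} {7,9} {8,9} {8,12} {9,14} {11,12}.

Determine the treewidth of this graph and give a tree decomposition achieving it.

Treewidth 3.
One such decomposition:
Bags: B1 = {1, 3, 10, 13}  B2 = {1, 5, 10, 13}  B3 = {1, 2, 5, 10}  B4 = {2, 5, 6, 10}  B5 = {2, 4, 5, 6}  B6 = {2, 4, 6, 14}  B7 = {4, 6, 12, 14}  B8 = {4, 8, 12, 14}  B9 = {8, 9, 12, 14}  B10 = {8, 9, 11, 12}  B11 = {0, 8, 9, 11}  B12 = {0, 7, 9, 11}
Tree: B1–B2, B2–B3, B3–B4, B4–B5, B5–B6, B6–B7, B7–B8, B8–B9, B9–B10, B10–B11, B11–B12

Every bag has size at most 4, so the width is 4 − 1 = 3 and tw(G) ≤ 3. For the lower bound: the 4 vertex sets {1,3,13}, {10}, {5}, {2,4,6,14} are disjoint, each induces a connected subgraph, and every pair is joined by at least one edge of G. Contracting each set to a single vertex therefore yields K_{4} as a minor, and since treewidth is minor-monotone, tw(G) ≥ tw(K_{4}) = 3. The upper and lower bounds meet at 3, so that is the treewidth.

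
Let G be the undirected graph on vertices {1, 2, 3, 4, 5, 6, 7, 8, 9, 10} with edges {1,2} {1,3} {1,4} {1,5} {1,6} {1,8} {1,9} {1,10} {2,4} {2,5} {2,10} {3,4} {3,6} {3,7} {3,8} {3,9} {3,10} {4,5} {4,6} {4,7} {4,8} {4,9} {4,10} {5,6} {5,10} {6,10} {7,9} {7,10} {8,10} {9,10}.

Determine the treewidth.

A width-4 tree decomposition is:
Bags: B1 = {1, 3, 4, 9, 10}  B2 = {3, 4, 7, 9, 10}  B3 = {1, 3, 4, 6, 10}  B4 = {1, 3, 4, 8, 10}  B5 = {1, 4, 5, 6, 10}  B6 = {1, 2, 4, 5, 10}
Tree: B1–B2, B1–B3, B1–B4, B3–B5, B5–B6
Each bag holds 5 vertices, so the decomposition has width 4, which upper-bounds the treewidth. For the lower bound, the 5 vertices {1, 2, 4, 5, 10} are pairwise adjacent, and any tree decomposition puts a clique entirely inside one bag — forcing width ≥ 4. Hence tw(G) = 4 exactly.

4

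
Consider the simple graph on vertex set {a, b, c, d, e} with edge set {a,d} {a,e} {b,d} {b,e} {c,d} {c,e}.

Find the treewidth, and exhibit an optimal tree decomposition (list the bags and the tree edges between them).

Every bag has size at most 3, so the width is 3 − 1 = 2 and tw(G) ≤ 2. Since d–a–e–c–d is a cycle in G, G is not acyclic. Forests are exactly the graphs of treewidth ≤ 1, so tw(G) ≥ 2. Therefore the treewidth is 2.

Treewidth 2.
Bags: B1 = {a, d, e}  B2 = {c, d, e}  B3 = {b, d, e}
Tree: B1–B2, B2–B3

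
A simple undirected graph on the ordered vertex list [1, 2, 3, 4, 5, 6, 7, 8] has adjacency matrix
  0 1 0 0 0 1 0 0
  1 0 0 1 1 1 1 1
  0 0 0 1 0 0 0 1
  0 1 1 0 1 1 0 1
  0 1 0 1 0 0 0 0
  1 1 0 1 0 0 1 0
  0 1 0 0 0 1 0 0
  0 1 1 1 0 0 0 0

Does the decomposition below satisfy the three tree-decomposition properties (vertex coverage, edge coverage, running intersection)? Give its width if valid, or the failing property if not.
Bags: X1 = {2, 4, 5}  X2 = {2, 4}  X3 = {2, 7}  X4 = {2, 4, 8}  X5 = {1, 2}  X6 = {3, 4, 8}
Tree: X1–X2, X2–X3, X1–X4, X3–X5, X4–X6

A tree decomposition must satisfy three properties: every vertex lies in some bag; for every edge, both endpoints lie together in some bag; and for every vertex, the bags containing it form a connected subtree. Here vertex 6 appears in no bag, so the decomposition is invalid.

No — vertex 6 appears in no bag.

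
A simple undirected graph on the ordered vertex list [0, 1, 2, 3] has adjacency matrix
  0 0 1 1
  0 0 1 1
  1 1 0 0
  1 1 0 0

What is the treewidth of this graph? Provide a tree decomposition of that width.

Treewidth 2.
Bags: B1 = {0, 1, 2}  B2 = {0, 1, 3}
Tree: B1–B2

Each bag holds 3 vertices, so the decomposition has width 2, which upper-bounds the treewidth. Since 1–2–0–3–1 is a cycle in G, G is not acyclic. Forests are exactly the graphs of treewidth ≤ 1, so tw(G) ≥ 2. Combining the bounds, tw(G) = 2.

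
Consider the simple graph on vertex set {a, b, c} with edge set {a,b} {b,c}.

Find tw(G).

A width-1 tree decomposition is:
Bags: B1 = {a, b}  B2 = {b, c}
Tree: B1–B2
Each bag holds 2 vertices, so the decomposition has width 1, which upper-bounds the treewidth. G has an edge, so its treewidth is at least 1. The upper and lower bounds meet at 1, so that is the treewidth.

1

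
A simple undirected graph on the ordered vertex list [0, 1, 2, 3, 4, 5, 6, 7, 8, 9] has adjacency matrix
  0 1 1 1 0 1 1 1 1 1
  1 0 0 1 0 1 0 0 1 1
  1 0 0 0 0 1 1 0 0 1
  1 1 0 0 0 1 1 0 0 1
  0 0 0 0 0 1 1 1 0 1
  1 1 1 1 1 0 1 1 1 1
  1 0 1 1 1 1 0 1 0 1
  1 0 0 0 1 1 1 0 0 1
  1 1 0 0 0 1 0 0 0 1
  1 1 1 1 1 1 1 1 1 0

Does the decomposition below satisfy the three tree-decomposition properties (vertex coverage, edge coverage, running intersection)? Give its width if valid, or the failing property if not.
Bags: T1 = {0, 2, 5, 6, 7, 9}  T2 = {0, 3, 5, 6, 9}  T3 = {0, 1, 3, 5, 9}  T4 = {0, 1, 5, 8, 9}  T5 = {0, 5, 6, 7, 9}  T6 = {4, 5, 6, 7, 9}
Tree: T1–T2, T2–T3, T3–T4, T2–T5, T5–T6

A tree decomposition must satisfy three properties: every vertex lies in some bag; for every edge, both endpoints lie together in some bag; and for every vertex, the bags containing it form a connected subtree. Here bags containing vertex 7 are not connected in the tree, so the decomposition is invalid.

No — bags containing vertex 7 are not connected in the tree.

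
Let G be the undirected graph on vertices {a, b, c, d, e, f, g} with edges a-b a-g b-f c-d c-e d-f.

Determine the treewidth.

A width-1 tree decomposition is:
Bags: B1 = {c, e}  B2 = {c, d}  B3 = {d, f}  B4 = {b, f}  B5 = {a, b}  B6 = {a, g}
Tree: B1–B2, B2–B3, B3–B4, B4–B5, B5–B6
The largest bag has 2 vertices, giving width 1; this decomposition certifies tw(G) ≤ 1. Since G has at least one edge (e.g. e–c), it is not an edgeless graph, so tw(G) ≥ 1. The upper and lower bounds meet at 1, so that is the treewidth.

1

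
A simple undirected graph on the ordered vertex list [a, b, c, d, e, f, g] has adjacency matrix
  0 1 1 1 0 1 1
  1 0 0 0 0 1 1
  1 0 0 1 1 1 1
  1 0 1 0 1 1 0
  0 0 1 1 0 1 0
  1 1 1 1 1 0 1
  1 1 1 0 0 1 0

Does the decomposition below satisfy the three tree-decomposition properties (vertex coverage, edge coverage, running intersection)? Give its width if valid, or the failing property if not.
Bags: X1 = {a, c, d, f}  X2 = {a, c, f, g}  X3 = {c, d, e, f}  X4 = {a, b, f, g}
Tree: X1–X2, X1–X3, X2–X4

Yes; width 3.

Vertex coverage: the bags together contain {a, b, c, d, e, f, g}, the full vertex set. Edge coverage: each edge of G has both endpoints in at least one bag. Running intersection: for every vertex, the bags containing it form a connected subtree. All three properties hold, so this is a valid tree decomposition of width max|bag| − 1 = 3, and hence tw(G) ≤ 3.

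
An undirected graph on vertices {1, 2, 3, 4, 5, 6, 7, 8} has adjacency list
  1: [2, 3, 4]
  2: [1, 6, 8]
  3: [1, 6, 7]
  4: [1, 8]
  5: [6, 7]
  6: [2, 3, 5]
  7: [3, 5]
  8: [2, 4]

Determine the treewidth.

2

A width-2 tree decomposition is:
Bags: B1 = {5, 6, 7}  B2 = {3, 6, 7}  B3 = {2, 3, 6}  B4 = {1, 2, 3}  B5 = {1, 2, 8}  B6 = {1, 4, 8}
Tree: B1–B2, B2–B3, B3–B4, B4–B5, B5–B6
Every bag has size at most 3, so the width is 3 − 1 = 2 and tw(G) ≤ 2. For the lower bound, G contains the cycle 5–7–3–6–5, so G is not a forest; only forests have treewidth ≤ 1, hence tw(G) ≥ 2. Combining the bounds, tw(G) = 2.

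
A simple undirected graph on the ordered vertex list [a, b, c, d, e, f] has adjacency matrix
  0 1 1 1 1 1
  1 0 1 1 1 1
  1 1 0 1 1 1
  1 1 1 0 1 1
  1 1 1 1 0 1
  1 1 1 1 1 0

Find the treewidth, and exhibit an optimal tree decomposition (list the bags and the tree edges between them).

A single bag containing all 6 vertices is trivially a valid decomposition of width 5. For the lower bound, the 6 vertices {a, b, c, d, e, f} are pairwise adjacent, and any tree decomposition puts a clique entirely inside one bag — forcing width ≥ 5. The upper and lower bounds meet at 5, so that is the treewidth.

Treewidth 5.
One optimal decomposition is:
Bags: B1 = {a, b, c, d, e, f}
Tree: (single bag)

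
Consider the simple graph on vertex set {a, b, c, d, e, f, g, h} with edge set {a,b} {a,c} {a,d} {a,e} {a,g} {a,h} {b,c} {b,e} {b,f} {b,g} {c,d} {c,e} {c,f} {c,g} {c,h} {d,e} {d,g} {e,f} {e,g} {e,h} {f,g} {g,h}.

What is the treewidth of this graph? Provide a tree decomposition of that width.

Each bag holds 5 vertices, so the decomposition has width 4, which upper-bounds the treewidth. For the lower bound, the 5 vertices {a, c, d, e, g} are pairwise adjacent, and any tree decomposition puts a clique entirely inside one bag — forcing width ≥ 4. Combining the bounds, tw(G) = 4.

Treewidth 4.
One optimal decomposition is:
Bags: B1 = {a, c, d, e, g}  B2 = {a, b, c, e, g}  B3 = {b, c, e, f, g}  B4 = {a, c, e, g, h}
Tree: B1–B2, B2–B3, B1–B4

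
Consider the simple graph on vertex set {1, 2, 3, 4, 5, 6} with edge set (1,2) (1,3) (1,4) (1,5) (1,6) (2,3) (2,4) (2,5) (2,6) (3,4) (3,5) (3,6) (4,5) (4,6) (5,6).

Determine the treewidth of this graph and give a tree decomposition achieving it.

Treewidth 5.
One optimal decomposition is:
Bags: B1 = {1, 2, 3, 4, 5, 6}
Tree: (single bag)

A single bag containing all 6 vertices is trivially a valid decomposition of width 5. Conversely, {1, 2, 3, 4, 5, 6} is a clique of size 6, and the vertices of any clique must share a bag in every tree decomposition; so some bag has ≥ 6 vertices and tw(G) ≥ 5. Combining the bounds, tw(G) = 5.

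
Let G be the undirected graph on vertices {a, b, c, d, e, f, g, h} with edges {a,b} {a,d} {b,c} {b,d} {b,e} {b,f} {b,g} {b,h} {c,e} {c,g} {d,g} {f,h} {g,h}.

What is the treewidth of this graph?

A width-2 tree decomposition is:
Bags: B1 = {a, b, d}  B2 = {b, d, g}  B3 = {b, g, h}  B4 = {b, c, g}  B5 = {b, c, e}  B6 = {b, f, h}
Tree: B1–B2, B2–B3, B2–B4, B4–B5, B3–B6
Every bag has size at most 3, so the width is 3 − 1 = 2 and tw(G) ≤ 2. On the other hand G contains the 3-clique {b, d, g}. A clique must lie in a single bag of any decomposition, so no decomposition can have width below 2. Combining the bounds, tw(G) = 2.

2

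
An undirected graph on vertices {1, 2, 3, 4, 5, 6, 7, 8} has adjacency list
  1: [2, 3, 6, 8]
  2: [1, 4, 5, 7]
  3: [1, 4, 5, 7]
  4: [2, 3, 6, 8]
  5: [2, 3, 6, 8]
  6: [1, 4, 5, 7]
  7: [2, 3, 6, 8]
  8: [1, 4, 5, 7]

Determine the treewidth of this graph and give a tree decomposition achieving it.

Treewidth 4.
Bags: B1 = {1, 2, 3, 6, 8}  B2 = {2, 3, 4, 6, 8}  B3 = {2, 3, 5, 6, 8}  B4 = {2, 3, 6, 7, 8}
Tree: B1–B2, B2–B3, B3–B4

Every bag has size at most 5, so the width is 5 − 1 = 4 and tw(G) ≤ 4. For the lower bound: the 5 vertex sets {1,6}, {3,4}, {2,5}, {8}, {7} are disjoint, each induces a connected subgraph, and every pair is joined by at least one edge of G. Contracting each set to a single vertex therefore yields K_{5} as a minor, and since treewidth is minor-monotone, tw(G) ≥ tw(K_{5}) = 4. Hence tw(G) = 4 exactly.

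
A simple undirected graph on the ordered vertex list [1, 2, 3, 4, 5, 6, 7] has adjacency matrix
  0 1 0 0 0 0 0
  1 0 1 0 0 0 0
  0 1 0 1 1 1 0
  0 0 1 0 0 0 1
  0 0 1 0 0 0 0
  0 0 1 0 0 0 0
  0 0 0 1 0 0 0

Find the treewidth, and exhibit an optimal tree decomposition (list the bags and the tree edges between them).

Treewidth 1.
One such decomposition:
Bags: B1 = {3, 4}  B2 = {2, 3}  B3 = {4, 7}  B4 = {3, 6}  B5 = {1, 2}  B6 = {3, 5}
Tree: B1–B2, B1–B3, B1–B4, B2–B5, B4–B6

Every bag has size at most 2, so the width is 2 − 1 = 1 and tw(G) ≤ 1. Since G has at least one edge (e.g. 3–4), it is not an edgeless graph, so tw(G) ≥ 1. The upper and lower bounds meet at 1, so that is the treewidth.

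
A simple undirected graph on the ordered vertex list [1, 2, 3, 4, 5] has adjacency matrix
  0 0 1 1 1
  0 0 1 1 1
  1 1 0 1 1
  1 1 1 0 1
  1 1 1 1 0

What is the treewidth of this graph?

A width-3 tree decomposition is:
Bags: B1 = {2, 3, 4, 5}  B2 = {1, 3, 4, 5}
Tree: B1–B2
Each bag holds 4 vertices, so the decomposition has width 3, which upper-bounds the treewidth. For the lower bound, the 4 vertices {1, 3, 4, 5} are pairwise adjacent, and any tree decomposition puts a clique entirely inside one bag — forcing width ≥ 3. Therefore the treewidth is 3.

3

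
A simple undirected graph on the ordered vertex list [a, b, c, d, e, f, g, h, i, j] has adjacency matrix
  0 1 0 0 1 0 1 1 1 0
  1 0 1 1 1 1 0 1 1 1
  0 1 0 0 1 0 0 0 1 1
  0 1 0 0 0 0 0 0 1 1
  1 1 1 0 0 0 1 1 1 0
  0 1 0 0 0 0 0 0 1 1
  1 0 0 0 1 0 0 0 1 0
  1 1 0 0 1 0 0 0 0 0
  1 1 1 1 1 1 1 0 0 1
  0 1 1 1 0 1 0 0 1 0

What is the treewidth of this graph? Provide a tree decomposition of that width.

The largest bag has 4 vertices, giving width 3; this decomposition certifies tw(G) ≤ 3. Conversely, {a, e, g, i} is a clique of size 4, and the vertices of any clique must share a bag in every tree decomposition; so some bag has ≥ 4 vertices and tw(G) ≥ 3. The upper and lower bounds meet at 3, so that is the treewidth.

Treewidth 3.
One optimal decomposition is:
Bags: B1 = {a, b, e, i}  B2 = {b, c, e, i}  B3 = {a, e, g, i}  B4 = {a, b, e, h}  B5 = {b, c, i, j}  B6 = {b, d, i, j}  B7 = {b, f, i, j}
Tree: B1–B2, B1–B3, B1–B4, B2–B5, B5–B6, B5–B7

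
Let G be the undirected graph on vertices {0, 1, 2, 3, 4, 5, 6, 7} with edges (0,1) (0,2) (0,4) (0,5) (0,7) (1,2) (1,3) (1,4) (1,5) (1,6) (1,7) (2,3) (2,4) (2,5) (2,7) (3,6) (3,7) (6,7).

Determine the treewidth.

A width-3 tree decomposition is:
Bags: B1 = {1, 2, 3, 7}  B2 = {0, 1, 2, 7}  B3 = {0, 1, 2, 5}  B4 = {0, 1, 2, 4}  B5 = {1, 3, 6, 7}
Tree: B1–B2, B2–B3, B3–B4, B1–B5
The largest bag has 4 vertices, giving width 3; this decomposition certifies tw(G) ≤ 3. Conversely, {0, 1, 2, 4} is a clique of size 4, and the vertices of any clique must share a bag in every tree decomposition; so some bag has ≥ 4 vertices and tw(G) ≥ 3. The upper and lower bounds meet at 3, so that is the treewidth.

3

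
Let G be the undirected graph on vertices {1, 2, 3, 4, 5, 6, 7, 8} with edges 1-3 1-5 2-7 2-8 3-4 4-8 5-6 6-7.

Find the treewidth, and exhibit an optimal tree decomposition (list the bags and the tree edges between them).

The largest bag has 3 vertices, giving width 2; this decomposition certifies tw(G) ≤ 2. The edges 7–6–5–1–3–4–8–2–7 form a cycle, so G is not a tree and its treewidth is at least 2. The upper and lower bounds meet at 2, so that is the treewidth.

Treewidth 2.
One optimal decomposition is:
Bags: B1 = {5, 6, 7}  B2 = {1, 5, 7}  B3 = {1, 3, 7}  B4 = {3, 4, 7}  B5 = {4, 7, 8}  B6 = {2, 7, 8}
Tree: B1–B2, B2–B3, B3–B4, B4–B5, B5–B6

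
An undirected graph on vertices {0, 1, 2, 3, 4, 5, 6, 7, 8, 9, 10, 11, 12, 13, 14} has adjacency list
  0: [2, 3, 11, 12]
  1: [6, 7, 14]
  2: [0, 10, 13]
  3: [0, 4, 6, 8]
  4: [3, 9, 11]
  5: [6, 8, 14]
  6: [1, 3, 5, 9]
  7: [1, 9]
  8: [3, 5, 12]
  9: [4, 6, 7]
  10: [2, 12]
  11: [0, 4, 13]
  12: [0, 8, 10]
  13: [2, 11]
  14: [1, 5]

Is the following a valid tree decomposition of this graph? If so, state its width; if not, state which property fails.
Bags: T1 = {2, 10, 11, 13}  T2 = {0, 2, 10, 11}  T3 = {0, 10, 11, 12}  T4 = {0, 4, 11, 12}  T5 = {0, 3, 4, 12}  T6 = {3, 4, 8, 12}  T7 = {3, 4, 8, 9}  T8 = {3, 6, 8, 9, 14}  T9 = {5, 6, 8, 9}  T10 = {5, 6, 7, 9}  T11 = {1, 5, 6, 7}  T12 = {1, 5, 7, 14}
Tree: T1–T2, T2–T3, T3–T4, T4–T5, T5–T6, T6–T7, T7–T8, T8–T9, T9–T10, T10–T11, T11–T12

A tree decomposition must satisfy three properties: every vertex lies in some bag; for every edge, both endpoints lie together in some bag; and for every vertex, the bags containing it form a connected subtree. Here bags containing vertex 14 are not connected in the tree, so the decomposition is invalid.

No — bags containing vertex 14 are not connected in the tree.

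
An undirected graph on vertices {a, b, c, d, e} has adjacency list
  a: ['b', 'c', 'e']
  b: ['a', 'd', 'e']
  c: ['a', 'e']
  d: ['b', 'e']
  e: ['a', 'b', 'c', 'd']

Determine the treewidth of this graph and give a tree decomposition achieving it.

Every bag has size at most 3, so the width is 3 − 1 = 2 and tw(G) ≤ 2. Conversely, {b, d, e} is a clique of size 3, and the vertices of any clique must share a bag in every tree decomposition; so some bag has ≥ 3 vertices and tw(G) ≥ 2. Therefore the treewidth is 2.

Treewidth 2.
Bags: B1 = {a, b, e}  B2 = {b, d, e}  B3 = {a, c, e}
Tree: B1–B2, B1–B3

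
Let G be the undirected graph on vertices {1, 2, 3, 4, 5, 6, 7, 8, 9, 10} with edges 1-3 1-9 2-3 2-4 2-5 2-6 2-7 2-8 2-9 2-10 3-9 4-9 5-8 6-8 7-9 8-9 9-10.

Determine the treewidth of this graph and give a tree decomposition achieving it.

Every bag has size at most 3, so the width is 3 − 1 = 2 and tw(G) ≤ 2. For the lower bound, the 3 vertices {1, 3, 9} are pairwise adjacent, and any tree decomposition puts a clique entirely inside one bag — forcing width ≥ 2. Combining the bounds, tw(G) = 2.

Treewidth 2.
One such decomposition:
Bags: B1 = {2, 5, 8}  B2 = {2, 8, 9}  B3 = {2, 7, 9}  B4 = {2, 4, 9}  B5 = {2, 3, 9}  B6 = {2, 6, 8}  B7 = {2, 9, 10}  B8 = {1, 3, 9}
Tree: B1–B2, B2–B3, B2–B4, B2–B5, B2–B6, B4–B7, B5–B8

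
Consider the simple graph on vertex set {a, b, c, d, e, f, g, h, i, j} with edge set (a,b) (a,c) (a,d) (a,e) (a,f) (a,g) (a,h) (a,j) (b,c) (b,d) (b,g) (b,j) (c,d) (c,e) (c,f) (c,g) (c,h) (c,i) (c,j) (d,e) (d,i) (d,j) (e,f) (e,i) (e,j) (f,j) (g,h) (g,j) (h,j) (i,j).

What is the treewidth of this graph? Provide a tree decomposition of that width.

Treewidth 4.
One optimal decomposition is:
Bags: B1 = {a, b, c, g, j}  B2 = {a, b, c, d, j}  B3 = {a, c, d, e, j}  B4 = {a, c, g, h, j}  B5 = {c, d, e, i, j}  B6 = {a, c, e, f, j}
Tree: B1–B2, B2–B3, B1–B4, B3–B5, B3–B6

The largest bag has 5 vertices, giving width 4; this decomposition certifies tw(G) ≤ 4. Conversely, {a, c, d, e, j} is a clique of size 5, and the vertices of any clique must share a bag in every tree decomposition; so some bag has ≥ 5 vertices and tw(G) ≥ 4. Combining the bounds, tw(G) = 4.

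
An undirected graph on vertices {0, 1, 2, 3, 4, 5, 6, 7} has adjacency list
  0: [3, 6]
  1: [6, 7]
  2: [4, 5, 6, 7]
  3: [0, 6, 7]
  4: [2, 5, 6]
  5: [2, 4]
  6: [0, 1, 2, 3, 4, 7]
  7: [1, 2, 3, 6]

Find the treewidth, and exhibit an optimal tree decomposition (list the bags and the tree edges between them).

Treewidth 2.
One optimal decomposition is:
Bags: B1 = {2, 4, 6}  B2 = {2, 4, 5}  B3 = {2, 6, 7}  B4 = {1, 6, 7}  B5 = {3, 6, 7}  B6 = {0, 3, 6}
Tree: B1–B2, B1–B3, B3–B4, B3–B5, B5–B6

Every bag has size at most 3, so the width is 3 − 1 = 2 and tw(G) ≤ 2. Conversely, {2, 4, 5} is a clique of size 3, and the vertices of any clique must share a bag in every tree decomposition; so some bag has ≥ 3 vertices and tw(G) ≥ 2. The upper and lower bounds meet at 2, so that is the treewidth.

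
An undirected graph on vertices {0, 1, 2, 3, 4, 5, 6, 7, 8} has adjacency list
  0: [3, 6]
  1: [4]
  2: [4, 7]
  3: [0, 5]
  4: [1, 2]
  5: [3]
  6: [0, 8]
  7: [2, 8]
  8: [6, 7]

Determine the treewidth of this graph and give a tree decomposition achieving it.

Treewidth 1.
Bags: B1 = {3, 5}  B2 = {0, 3}  B3 = {0, 6}  B4 = {6, 8}  B5 = {7, 8}  B6 = {2, 7}  B7 = {2, 4}  B8 = {1, 4}
Tree: B1–B2, B2–B3, B3–B4, B4–B5, B5–B6, B6–B7, B7–B8

Each bag holds 2 vertices, so the decomposition has width 1, which upper-bounds the treewidth. G has an edge, so its treewidth is at least 1. Combining the bounds, tw(G) = 1.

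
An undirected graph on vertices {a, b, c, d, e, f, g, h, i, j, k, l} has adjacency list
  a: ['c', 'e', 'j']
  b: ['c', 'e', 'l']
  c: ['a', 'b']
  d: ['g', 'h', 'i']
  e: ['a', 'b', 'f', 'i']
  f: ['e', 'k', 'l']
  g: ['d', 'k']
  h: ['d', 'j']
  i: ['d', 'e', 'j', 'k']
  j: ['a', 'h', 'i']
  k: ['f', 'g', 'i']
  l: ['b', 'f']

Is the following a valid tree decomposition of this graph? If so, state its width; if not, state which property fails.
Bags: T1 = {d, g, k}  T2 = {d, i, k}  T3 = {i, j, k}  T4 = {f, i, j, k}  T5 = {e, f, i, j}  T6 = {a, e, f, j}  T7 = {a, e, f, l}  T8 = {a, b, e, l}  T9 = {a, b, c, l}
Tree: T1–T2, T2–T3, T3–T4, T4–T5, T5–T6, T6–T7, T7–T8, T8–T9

No — vertex h appears in no bag.

A tree decomposition must satisfy three properties: every vertex lies in some bag; for every edge, both endpoints lie together in some bag; and for every vertex, the bags containing it form a connected subtree. Here vertex h appears in no bag, so the decomposition is invalid.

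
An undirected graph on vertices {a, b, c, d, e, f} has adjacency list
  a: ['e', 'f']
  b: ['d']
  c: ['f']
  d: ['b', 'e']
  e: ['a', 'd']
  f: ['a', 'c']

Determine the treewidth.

1

A width-1 tree decomposition is:
Bags: B1 = {c, f}  B2 = {a, f}  B3 = {a, e}  B4 = {d, e}  B5 = {b, d}
Tree: B1–B2, B2–B3, B3–B4, B4–B5
Every bag has size at most 2, so the width is 2 − 1 = 1 and tw(G) ≤ 1. Any graph with an edge has treewidth ≥ 1, and G has the edge c–f. Therefore the treewidth is 1.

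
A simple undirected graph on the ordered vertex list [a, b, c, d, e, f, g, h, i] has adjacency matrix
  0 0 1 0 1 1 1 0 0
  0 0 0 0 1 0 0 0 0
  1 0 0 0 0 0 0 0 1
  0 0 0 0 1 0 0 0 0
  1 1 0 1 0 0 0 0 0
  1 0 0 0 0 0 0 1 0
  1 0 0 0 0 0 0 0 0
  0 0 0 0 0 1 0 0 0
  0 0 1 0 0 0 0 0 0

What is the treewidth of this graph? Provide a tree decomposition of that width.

Treewidth 1.
One optimal decomposition is:
Bags: B1 = {a, f}  B2 = {a, e}  B3 = {d, e}  B4 = {a, c}  B5 = {f, h}  B6 = {a, g}  B7 = {c, i}  B8 = {b, e}
Tree: B1–B2, B2–B3, B2–B4, B1–B5, B2–B6, B4–B7, B2–B8

Every bag has size at most 2, so the width is 2 − 1 = 1 and tw(G) ≤ 1. G has an edge, so its treewidth is at least 1. Hence tw(G) = 1 exactly.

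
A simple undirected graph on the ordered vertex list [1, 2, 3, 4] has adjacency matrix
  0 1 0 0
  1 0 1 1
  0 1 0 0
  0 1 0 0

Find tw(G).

1

A width-1 tree decomposition is:
Bags: B1 = {2, 3}  B2 = {2, 4}  B3 = {1, 2}
Tree: B1–B2, B1–B3
Every bag has size at most 2, so the width is 2 − 1 = 1 and tw(G) ≤ 1. G has an edge, so its treewidth is at least 1. Combining the bounds, tw(G) = 1.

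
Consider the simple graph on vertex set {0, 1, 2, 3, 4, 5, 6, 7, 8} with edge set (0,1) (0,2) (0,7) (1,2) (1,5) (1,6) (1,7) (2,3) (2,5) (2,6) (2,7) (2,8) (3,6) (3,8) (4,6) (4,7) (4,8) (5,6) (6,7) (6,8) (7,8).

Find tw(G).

A width-3 tree decomposition is:
Bags: B1 = {2, 3, 6, 8}  B2 = {2, 6, 7, 8}  B3 = {1, 2, 6, 7}  B4 = {4, 6, 7, 8}  B5 = {0, 1, 2, 7}  B6 = {1, 2, 5, 6}
Tree: B1–B2, B2–B3, B2–B4, B3–B5, B3–B6
The largest bag has 4 vertices, giving width 3; this decomposition certifies tw(G) ≤ 3. On the other hand G contains the 4-clique {0, 1, 2, 7}. A clique must lie in a single bag of any decomposition, so no decomposition can have width below 3. Combining the bounds, tw(G) = 3.

3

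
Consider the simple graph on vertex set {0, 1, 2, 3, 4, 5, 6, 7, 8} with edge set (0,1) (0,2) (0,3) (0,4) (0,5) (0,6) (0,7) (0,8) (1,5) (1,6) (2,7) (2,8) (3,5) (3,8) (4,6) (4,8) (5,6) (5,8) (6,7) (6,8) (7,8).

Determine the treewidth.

A width-3 tree decomposition is:
Bags: B1 = {0, 6, 7, 8}  B2 = {0, 2, 7, 8}  B3 = {0, 5, 6, 8}  B4 = {0, 1, 5, 6}  B5 = {0, 4, 6, 8}  B6 = {0, 3, 5, 8}
Tree: B1–B2, B1–B3, B3–B4, B1–B5, B3–B6
Every bag has size at most 4, so the width is 4 − 1 = 3 and tw(G) ≤ 3. Conversely, {0, 2, 7, 8} is a clique of size 4, and the vertices of any clique must share a bag in every tree decomposition; so some bag has ≥ 4 vertices and tw(G) ≥ 3. Hence tw(G) = 3 exactly.

3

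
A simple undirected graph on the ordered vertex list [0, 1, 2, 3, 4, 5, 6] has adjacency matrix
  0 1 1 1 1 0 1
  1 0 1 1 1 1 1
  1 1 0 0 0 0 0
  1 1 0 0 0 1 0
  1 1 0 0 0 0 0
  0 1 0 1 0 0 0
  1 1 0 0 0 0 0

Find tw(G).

2

A width-2 tree decomposition is:
Bags: B1 = {0, 1, 2}  B2 = {0, 1, 6}  B3 = {0, 1, 3}  B4 = {1, 3, 5}  B5 = {0, 1, 4}
Tree: B1–B2, B1–B3, B3–B4, B3–B5
The largest bag has 3 vertices, giving width 2; this decomposition certifies tw(G) ≤ 2. Conversely, {0, 1, 2} is a clique of size 3, and the vertices of any clique must share a bag in every tree decomposition; so some bag has ≥ 3 vertices and tw(G) ≥ 2. Combining the bounds, tw(G) = 2.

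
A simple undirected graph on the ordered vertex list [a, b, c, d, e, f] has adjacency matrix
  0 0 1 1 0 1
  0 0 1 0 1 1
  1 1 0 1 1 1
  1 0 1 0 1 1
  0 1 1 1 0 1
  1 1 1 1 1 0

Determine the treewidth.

A width-3 tree decomposition is:
Bags: B1 = {a, c, d, f}  B2 = {c, d, e, f}  B3 = {b, c, e, f}
Tree: B1–B2, B2–B3
Each bag holds 4 vertices, so the decomposition has width 3, which upper-bounds the treewidth. Conversely, {c, d, e, f} is a clique of size 4, and the vertices of any clique must share a bag in every tree decomposition; so some bag has ≥ 4 vertices and tw(G) ≥ 3. The upper and lower bounds meet at 3, so that is the treewidth.

3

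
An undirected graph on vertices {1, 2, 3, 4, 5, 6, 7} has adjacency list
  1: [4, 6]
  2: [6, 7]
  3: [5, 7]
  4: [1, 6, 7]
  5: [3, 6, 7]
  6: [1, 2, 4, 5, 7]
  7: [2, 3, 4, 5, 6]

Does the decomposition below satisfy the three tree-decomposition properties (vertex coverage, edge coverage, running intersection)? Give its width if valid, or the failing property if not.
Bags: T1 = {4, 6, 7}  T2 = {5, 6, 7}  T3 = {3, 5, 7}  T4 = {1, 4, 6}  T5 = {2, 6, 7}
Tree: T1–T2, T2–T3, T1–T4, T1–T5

Vertex coverage: the bags together contain {1, 2, 3, 4, 5, 6, 7}, the full vertex set. Edge coverage: each edge of G has both endpoints in at least one bag. Running intersection: for every vertex, the bags containing it form a connected subtree. All three properties hold, so this is a valid tree decomposition of width max|bag| − 1 = 2, and hence tw(G) ≤ 2.

Yes; width 2.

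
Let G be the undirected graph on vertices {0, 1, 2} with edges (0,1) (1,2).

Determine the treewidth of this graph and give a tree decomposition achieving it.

Treewidth 1.
Bags: B1 = {0, 1}  B2 = {1, 2}
Tree: B1–B2

The largest bag has 2 vertices, giving width 1; this decomposition certifies tw(G) ≤ 1. Since G has at least one edge (e.g. 0–1), it is not an edgeless graph, so tw(G) ≥ 1. The upper and lower bounds meet at 1, so that is the treewidth.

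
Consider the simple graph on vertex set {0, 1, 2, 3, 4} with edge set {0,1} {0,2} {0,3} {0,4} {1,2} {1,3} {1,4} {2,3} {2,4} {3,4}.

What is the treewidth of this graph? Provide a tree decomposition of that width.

A single bag containing all 5 vertices is trivially a valid decomposition of width 4. For the lower bound, the 5 vertices {0, 1, 2, 3, 4} are pairwise adjacent, and any tree decomposition puts a clique entirely inside one bag — forcing width ≥ 4. Hence tw(G) = 4 exactly.

Treewidth 4.
Bags: B1 = {0, 1, 2, 3, 4}
Tree: (single bag)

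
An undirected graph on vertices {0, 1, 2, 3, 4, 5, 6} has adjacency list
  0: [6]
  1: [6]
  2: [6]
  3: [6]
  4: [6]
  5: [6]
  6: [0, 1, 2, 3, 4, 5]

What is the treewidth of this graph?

1

A width-1 tree decomposition is:
Bags: B1 = {3, 6}  B2 = {2, 6}  B3 = {1, 6}  B4 = {5, 6}  B5 = {0, 6}  B6 = {4, 6}
Tree: B1–B2, B2–B3, B1–B4, B1–B5, B1–B6
The largest bag has 2 vertices, giving width 1; this decomposition certifies tw(G) ≤ 1. Any graph with an edge has treewidth ≥ 1, and G has the edge 3–6. Hence tw(G) = 1 exactly.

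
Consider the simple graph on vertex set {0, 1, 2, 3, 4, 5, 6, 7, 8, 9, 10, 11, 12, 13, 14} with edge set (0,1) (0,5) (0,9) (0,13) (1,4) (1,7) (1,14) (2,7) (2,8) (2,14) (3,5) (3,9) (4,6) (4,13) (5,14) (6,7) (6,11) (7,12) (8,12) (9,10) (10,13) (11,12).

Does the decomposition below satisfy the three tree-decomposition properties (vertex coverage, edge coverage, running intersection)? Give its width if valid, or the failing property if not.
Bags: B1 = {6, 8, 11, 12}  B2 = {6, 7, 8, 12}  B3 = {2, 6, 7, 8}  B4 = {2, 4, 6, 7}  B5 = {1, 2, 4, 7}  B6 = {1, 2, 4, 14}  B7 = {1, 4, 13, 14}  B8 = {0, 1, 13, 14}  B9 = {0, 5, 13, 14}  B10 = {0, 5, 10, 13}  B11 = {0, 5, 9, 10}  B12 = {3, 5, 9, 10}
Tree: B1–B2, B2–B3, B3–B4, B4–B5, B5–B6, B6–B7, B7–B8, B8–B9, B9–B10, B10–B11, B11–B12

Yes; width 3.

Every vertex of G appears in some bag (union = {0, 1, 2, 3, 4, 5, 6, 7, 8, 9, 10, 11, 12, 13, 14}); every edge is covered by a bag; and for each vertex v the set of bags containing v is connected in the bag tree. The decomposition is therefore valid. The largest bag has 4 vertices, so the width is 3.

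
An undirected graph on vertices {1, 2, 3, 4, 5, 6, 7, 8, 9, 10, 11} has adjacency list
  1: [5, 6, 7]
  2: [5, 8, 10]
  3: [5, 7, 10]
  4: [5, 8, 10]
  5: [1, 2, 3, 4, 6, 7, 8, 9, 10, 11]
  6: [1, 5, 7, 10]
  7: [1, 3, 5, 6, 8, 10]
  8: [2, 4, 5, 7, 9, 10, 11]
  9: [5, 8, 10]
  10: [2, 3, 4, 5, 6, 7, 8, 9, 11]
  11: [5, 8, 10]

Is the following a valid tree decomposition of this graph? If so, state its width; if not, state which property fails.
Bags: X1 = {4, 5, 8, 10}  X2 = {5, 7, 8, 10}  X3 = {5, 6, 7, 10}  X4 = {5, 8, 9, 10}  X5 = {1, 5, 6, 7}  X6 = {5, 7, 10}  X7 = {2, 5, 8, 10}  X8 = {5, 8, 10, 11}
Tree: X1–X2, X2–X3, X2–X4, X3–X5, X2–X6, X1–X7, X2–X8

No — vertex 3 appears in no bag.

A tree decomposition must satisfy three properties: every vertex lies in some bag; for every edge, both endpoints lie together in some bag; and for every vertex, the bags containing it form a connected subtree. Here vertex 3 appears in no bag, so the decomposition is invalid.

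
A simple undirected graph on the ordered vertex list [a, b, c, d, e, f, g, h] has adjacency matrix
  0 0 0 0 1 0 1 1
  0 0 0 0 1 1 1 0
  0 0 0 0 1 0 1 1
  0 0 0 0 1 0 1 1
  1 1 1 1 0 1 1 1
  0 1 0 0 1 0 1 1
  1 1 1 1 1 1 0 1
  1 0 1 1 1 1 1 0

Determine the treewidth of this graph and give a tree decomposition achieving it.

Treewidth 3.
One such decomposition:
Bags: B1 = {e, f, g, h}  B2 = {b, e, f, g}  B3 = {a, e, g, h}  B4 = {c, e, g, h}  B5 = {d, e, g, h}
Tree: B1–B2, B1–B3, B1–B4, B3–B5

The largest bag has 4 vertices, giving width 3; this decomposition certifies tw(G) ≤ 3. For the lower bound, the 4 vertices {d, e, g, h} are pairwise adjacent, and any tree decomposition puts a clique entirely inside one bag — forcing width ≥ 3. Hence tw(G) = 3 exactly.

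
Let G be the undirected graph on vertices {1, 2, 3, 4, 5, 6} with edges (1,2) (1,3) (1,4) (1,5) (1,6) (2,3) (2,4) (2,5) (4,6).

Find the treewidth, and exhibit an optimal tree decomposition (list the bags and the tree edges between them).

Treewidth 2.
One optimal decomposition is:
Bags: B1 = {1, 2, 5}  B2 = {1, 2, 4}  B3 = {1, 2, 3}  B4 = {1, 4, 6}
Tree: B1–B2, B1–B3, B2–B4

Every bag has size at most 3, so the width is 3 − 1 = 2 and tw(G) ≤ 2. Conversely, {1, 2, 3} is a clique of size 3, and the vertices of any clique must share a bag in every tree decomposition; so some bag has ≥ 3 vertices and tw(G) ≥ 2. The upper and lower bounds meet at 2, so that is the treewidth.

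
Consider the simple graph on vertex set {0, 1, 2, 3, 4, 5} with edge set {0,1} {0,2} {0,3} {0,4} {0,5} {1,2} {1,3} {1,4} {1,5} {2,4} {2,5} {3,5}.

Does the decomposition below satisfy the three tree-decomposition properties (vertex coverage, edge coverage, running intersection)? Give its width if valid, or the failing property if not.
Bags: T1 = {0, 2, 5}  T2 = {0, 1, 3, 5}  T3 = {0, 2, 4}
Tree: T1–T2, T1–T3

A tree decomposition must satisfy three properties: every vertex lies in some bag; for every edge, both endpoints lie together in some bag; and for every vertex, the bags containing it form a connected subtree. Here edge (1,2) lies in no bag, so the decomposition is invalid.

No — edge (1,2) lies in no bag.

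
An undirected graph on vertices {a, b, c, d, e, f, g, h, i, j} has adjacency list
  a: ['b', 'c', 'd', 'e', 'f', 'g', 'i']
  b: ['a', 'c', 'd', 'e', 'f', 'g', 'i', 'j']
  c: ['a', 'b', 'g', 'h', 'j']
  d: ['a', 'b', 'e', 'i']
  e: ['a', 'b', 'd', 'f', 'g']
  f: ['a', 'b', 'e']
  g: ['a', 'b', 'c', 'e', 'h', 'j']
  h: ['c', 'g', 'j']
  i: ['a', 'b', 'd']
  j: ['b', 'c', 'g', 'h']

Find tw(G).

3

A width-3 tree decomposition is:
Bags: B1 = {a, b, e, g}  B2 = {a, b, d, e}  B3 = {a, b, e, f}  B4 = {a, b, c, g}  B5 = {b, c, g, j}  B6 = {a, b, d, i}  B7 = {c, g, h, j}
Tree: B1–B2, B1–B3, B1–B4, B4–B5, B2–B6, B5–B7
Every bag has size at most 4, so the width is 4 − 1 = 3 and tw(G) ≤ 3. Conversely, {c, g, h, j} is a clique of size 4, and the vertices of any clique must share a bag in every tree decomposition; so some bag has ≥ 4 vertices and tw(G) ≥ 3. The upper and lower bounds meet at 3, so that is the treewidth.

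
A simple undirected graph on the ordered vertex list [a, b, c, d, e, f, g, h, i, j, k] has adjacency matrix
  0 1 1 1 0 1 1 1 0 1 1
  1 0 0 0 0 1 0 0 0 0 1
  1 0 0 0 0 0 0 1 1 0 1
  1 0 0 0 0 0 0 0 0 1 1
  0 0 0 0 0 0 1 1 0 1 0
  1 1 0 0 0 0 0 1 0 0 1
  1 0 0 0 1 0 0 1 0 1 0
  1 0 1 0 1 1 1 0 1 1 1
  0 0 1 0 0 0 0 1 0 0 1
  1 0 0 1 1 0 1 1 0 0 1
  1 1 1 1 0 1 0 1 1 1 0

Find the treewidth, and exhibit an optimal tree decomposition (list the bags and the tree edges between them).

The largest bag has 4 vertices, giving width 3; this decomposition certifies tw(G) ≤ 3. On the other hand G contains the 4-clique {a, d, j, k}. A clique must lie in a single bag of any decomposition, so no decomposition can have width below 3. The upper and lower bounds meet at 3, so that is the treewidth.

Treewidth 3.
One such decomposition:
Bags: B1 = {a, h, j, k}  B2 = {a, f, h, k}  B3 = {a, g, h, j}  B4 = {e, g, h, j}  B5 = {a, c, h, k}  B6 = {a, b, f, k}  B7 = {c, h, i, k}  B8 = {a, d, j, k}
Tree: B1–B2, B1–B3, B3–B4, B2–B5, B2–B6, B5–B7, B1–B8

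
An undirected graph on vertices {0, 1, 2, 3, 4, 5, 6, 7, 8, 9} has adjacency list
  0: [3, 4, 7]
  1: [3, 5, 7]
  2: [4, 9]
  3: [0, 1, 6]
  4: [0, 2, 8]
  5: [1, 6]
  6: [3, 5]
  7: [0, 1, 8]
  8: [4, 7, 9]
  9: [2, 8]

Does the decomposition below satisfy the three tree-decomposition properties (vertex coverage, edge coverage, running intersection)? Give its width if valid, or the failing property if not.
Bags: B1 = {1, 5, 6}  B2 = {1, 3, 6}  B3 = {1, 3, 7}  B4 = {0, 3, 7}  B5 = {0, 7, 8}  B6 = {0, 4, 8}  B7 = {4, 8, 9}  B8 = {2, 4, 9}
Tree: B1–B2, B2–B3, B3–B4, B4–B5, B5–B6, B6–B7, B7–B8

Vertex coverage: the bags together contain {0, 1, 2, 3, 4, 5, 6, 7, 8, 9}, the full vertex set. Edge coverage: each edge of G has both endpoints in at least one bag. Running intersection: for every vertex, the bags containing it form a connected subtree. All three properties hold, so this is a valid tree decomposition of width max|bag| − 1 = 2, and hence tw(G) ≤ 2.

Yes; width 2.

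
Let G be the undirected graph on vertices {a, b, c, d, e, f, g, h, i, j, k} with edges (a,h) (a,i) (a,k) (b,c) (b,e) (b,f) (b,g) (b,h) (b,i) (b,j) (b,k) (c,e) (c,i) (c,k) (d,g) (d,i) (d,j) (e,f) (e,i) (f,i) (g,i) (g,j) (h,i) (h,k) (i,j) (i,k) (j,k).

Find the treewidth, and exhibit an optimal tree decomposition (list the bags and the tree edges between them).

Treewidth 3.
Bags: B1 = {b, h, i, k}  B2 = {b, c, i, k}  B3 = {a, h, i, k}  B4 = {b, i, j, k}  B5 = {b, g, i, j}  B6 = {b, c, e, i}  B7 = {b, e, f, i}  B8 = {d, g, i, j}
Tree: B1–B2, B1–B3, B2–B4, B4–B5, B2–B6, B6–B7, B5–B8

The largest bag has 4 vertices, giving width 3; this decomposition certifies tw(G) ≤ 3. Conversely, {d, g, i, j} is a clique of size 4, and the vertices of any clique must share a bag in every tree decomposition; so some bag has ≥ 4 vertices and tw(G) ≥ 3. Combining the bounds, tw(G) = 3.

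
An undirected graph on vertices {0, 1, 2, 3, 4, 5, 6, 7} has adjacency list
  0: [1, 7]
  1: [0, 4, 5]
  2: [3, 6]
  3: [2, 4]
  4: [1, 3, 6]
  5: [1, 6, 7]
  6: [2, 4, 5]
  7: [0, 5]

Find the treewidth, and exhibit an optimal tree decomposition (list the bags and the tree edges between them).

Treewidth 2.
One optimal decomposition is:
Bags: B1 = {2, 3, 4}  B2 = {2, 4, 6}  B3 = {1, 4, 6}  B4 = {1, 5, 6}  B5 = {0, 1, 5}  B6 = {0, 5, 7}
Tree: B1–B2, B2–B3, B3–B4, B4–B5, B5–B6

The largest bag has 3 vertices, giving width 2; this decomposition certifies tw(G) ≤ 2. For the lower bound, G contains the cycle 3–2–6–4–3, so G is not a forest; only forests have treewidth ≤ 1, hence tw(G) ≥ 2. The upper and lower bounds meet at 2, so that is the treewidth.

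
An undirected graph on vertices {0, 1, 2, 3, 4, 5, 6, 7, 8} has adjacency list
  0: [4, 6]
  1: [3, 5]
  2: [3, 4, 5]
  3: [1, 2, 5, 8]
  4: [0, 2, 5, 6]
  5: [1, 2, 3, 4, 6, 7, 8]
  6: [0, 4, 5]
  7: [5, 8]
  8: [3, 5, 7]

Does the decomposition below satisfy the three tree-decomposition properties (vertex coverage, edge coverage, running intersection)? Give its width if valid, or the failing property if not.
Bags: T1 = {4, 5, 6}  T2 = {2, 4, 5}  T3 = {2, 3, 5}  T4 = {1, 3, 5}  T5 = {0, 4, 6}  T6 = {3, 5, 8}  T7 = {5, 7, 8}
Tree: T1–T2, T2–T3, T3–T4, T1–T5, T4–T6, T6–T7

Yes; width 2.

Every vertex of G appears in some bag (union = {0, 1, 2, 3, 4, 5, 6, 7, 8}); every edge is covered by a bag; and for each vertex v the set of bags containing v is connected in the bag tree. The decomposition is therefore valid. The largest bag has 3 vertices, so the width is 2.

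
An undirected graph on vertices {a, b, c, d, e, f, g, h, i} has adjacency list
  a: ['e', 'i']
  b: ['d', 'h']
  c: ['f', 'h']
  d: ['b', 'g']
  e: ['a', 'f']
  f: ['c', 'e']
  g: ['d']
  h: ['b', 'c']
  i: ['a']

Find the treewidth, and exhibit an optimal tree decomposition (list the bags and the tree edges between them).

Each bag holds 2 vertices, so the decomposition has width 1, which upper-bounds the treewidth. Since G has at least one edge (e.g. g–d), it is not an edgeless graph, so tw(G) ≥ 1. Hence tw(G) = 1 exactly.

Treewidth 1.
One such decomposition:
Bags: B1 = {d, g}  B2 = {b, d}  B3 = {b, h}  B4 = {c, h}  B5 = {c, f}  B6 = {e, f}  B7 = {a, e}  B8 = {a, i}
Tree: B1–B2, B2–B3, B3–B4, B4–B5, B5–B6, B6–B7, B7–B8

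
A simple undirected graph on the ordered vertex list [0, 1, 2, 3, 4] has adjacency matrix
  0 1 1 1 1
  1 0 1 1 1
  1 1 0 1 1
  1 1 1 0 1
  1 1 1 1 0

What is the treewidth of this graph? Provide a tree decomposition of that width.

A single bag containing all 5 vertices is trivially a valid decomposition of width 4. For the lower bound, the 5 vertices {0, 1, 2, 3, 4} are pairwise adjacent, and any tree decomposition puts a clique entirely inside one bag — forcing width ≥ 4. Hence tw(G) = 4 exactly.

Treewidth 4.
One such decomposition:
Bags: B1 = {0, 1, 2, 3, 4}
Tree: (single bag)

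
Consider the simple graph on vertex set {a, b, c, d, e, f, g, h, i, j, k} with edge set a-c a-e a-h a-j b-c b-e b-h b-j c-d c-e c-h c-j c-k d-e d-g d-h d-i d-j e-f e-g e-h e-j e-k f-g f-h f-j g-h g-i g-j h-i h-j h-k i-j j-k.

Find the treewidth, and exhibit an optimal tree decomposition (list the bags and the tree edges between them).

The largest bag has 5 vertices, giving width 4; this decomposition certifies tw(G) ≤ 4. For the lower bound, the 5 vertices {d, e, g, h, j} are pairwise adjacent, and any tree decomposition puts a clique entirely inside one bag — forcing width ≥ 4. Therefore the treewidth is 4.

Treewidth 4.
Bags: B1 = {c, e, h, j, k}  B2 = {c, d, e, h, j}  B3 = {d, e, g, h, j}  B4 = {b, c, e, h, j}  B5 = {a, c, e, h, j}  B6 = {d, g, h, i, j}  B7 = {e, f, g, h, j}
Tree: B1–B2, B2–B3, B1–B4, B4–B5, B3–B6, B3–B7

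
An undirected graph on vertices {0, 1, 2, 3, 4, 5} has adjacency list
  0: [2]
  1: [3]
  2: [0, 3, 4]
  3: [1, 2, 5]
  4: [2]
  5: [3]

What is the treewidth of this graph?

A width-1 tree decomposition is:
Bags: B1 = {2, 4}  B2 = {2, 3}  B3 = {3, 5}  B4 = {1, 3}  B5 = {0, 2}
Tree: B1–B2, B2–B3, B2–B4, B2–B5
Each bag holds 2 vertices, so the decomposition has width 1, which upper-bounds the treewidth. Any graph with an edge has treewidth ≥ 1, and G has the edge 2–4. Hence tw(G) = 1 exactly.

1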